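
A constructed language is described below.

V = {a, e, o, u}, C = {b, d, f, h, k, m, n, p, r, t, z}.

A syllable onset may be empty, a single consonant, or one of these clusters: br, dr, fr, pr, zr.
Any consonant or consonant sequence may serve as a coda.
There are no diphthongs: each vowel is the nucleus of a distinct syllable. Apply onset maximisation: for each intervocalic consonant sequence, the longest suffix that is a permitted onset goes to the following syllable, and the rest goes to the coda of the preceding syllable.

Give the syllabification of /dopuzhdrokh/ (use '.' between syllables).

do.puzh.drokh

Vowels present: o, u, o; each is a nucleus, giving 3 syllables.
Between /o/ (V1) and /u/ (V2): /p/ → onset of the next syllable (single consonants are always licit onsets).
Between /u/ (V2) and /o/ (V3): /zhdr/ splits as /zh/ + /dr/ (/dr/ is the longest suffix that is a licit onset).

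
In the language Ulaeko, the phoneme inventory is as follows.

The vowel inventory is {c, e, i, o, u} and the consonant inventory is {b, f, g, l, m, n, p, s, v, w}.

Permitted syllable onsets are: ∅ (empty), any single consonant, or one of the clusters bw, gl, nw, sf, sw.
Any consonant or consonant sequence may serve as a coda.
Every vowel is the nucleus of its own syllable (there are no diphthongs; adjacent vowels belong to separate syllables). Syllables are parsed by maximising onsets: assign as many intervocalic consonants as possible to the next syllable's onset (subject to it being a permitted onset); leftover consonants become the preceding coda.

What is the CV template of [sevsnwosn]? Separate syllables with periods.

CVCC.CCVCC

The vowels are e, o — 2 nuclei, so 2 syllables.
/e…o/ gap (V1→V2): cluster /vsnw/ — the longest permitted-onset suffix is /nw/; onset = /nw/, preceding coda = /vs/.
Syllabification: sevs.nwosn.
Mapping each syllable to C/V: /sevs/ → CVCC, /nwosn/ → CCVCC.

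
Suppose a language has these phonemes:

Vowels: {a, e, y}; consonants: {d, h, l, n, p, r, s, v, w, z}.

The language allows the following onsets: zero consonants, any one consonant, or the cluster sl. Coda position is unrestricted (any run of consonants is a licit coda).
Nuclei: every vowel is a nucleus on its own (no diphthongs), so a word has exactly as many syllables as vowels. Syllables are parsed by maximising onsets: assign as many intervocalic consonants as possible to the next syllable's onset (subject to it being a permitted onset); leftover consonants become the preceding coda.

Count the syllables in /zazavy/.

3

Nuclei (vowels): a, a, y → 3 syllables.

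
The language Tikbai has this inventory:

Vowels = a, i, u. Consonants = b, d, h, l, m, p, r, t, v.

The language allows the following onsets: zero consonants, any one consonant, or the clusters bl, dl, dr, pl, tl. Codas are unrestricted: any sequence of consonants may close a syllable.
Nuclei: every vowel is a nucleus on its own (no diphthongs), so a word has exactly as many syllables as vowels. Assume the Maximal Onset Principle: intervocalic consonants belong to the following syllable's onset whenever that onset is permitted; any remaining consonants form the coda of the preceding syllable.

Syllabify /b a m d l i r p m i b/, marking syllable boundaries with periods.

bam.dlirp.mib

The vowels are a, i, i — 3 nuclei, so 3 syllables.
/a…i/ gap (V1→V2): /mdl/; trying suffixes from longest down, /dl/ is the first permitted one, so coda /m/ | onset /dl/.
/i…i/ gap (V2→V3): cluster /rpm/ — the longest permitted-onset suffix is /m/; onset = /m/, preceding coda = /rp/.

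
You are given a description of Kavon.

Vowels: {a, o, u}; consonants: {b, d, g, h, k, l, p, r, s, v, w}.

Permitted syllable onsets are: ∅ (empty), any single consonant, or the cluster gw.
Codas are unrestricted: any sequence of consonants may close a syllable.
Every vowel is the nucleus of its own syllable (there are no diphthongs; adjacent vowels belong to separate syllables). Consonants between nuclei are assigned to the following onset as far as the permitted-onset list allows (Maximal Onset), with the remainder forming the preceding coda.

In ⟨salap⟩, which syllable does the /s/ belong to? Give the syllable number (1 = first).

1

Nuclei (vowels): a, a → 2 syllables.
/a…a/ gap (V1→V2): just /l/ — single C goes to the following onset.
Putting it together: sa.lap.
The /s/ is in the onset of syllable 1 (/sa/).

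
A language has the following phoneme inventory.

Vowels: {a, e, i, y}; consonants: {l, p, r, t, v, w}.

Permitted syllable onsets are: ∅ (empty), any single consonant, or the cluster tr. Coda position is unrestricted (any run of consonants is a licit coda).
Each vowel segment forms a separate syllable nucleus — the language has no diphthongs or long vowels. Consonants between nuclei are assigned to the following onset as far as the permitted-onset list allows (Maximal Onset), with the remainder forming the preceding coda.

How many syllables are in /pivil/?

Vowels present: i, i; each is a nucleus, giving 2 syllables.

2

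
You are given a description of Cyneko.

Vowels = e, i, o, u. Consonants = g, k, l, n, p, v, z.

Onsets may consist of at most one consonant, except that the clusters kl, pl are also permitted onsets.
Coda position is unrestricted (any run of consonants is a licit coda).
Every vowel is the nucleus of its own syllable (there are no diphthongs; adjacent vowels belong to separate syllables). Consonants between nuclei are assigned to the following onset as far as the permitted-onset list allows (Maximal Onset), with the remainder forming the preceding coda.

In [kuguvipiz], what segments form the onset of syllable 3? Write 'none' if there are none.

v

Nuclei (vowels): u, u, i, i → 4 syllables.
Between /u/ (V1) and /u/ (V2): just /g/ — single C goes to the following onset.
Between /u/ (V2) and /i/ (V3): just /v/ — single C goes to the following onset.
Between /i/ (V3) and /i/ (V4): /p/ → onset of the next syllable (single consonants are always licit onsets).
Putting it together: ku.gu.vi.piz.
Syllable 3 is /vi/: onset /v/, nucleus /i/, coda ∅.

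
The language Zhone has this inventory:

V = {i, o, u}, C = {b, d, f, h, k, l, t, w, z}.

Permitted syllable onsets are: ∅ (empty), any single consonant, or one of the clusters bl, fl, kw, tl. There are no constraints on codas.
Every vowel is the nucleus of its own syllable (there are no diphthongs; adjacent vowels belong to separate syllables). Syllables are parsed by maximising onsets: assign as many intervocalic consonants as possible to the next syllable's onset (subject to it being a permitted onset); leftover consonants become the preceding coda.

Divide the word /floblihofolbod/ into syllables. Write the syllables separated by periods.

flo.bli.ho.fol.bod

The vowels are o, i, o, o, o — 5 nuclei, so 5 syllables.
Between /o/ (V1) and /i/ (V2): cluster /bl/ — /bl/ is itself a permitted onset, so the whole cluster goes right; preceding coda = ∅.
Between /i/ (V2) and /o/ (V3): /h/ is a single consonant, so it becomes the next onset.
Between /o/ (V3) and /o/ (V4): just /f/ — single C goes to the following onset.
Between /o/ (V4) and /o/ (V5): /lb/; trying suffixes from longest down, /b/ is the first permitted one, so coda /l/ | onset /b/.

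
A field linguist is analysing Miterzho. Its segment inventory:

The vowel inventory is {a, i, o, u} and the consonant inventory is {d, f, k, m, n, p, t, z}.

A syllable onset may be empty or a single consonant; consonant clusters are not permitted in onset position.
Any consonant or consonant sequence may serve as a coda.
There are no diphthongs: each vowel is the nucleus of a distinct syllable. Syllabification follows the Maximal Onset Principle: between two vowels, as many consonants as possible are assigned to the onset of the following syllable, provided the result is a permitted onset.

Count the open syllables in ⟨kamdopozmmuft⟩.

Vowels present: a, o, o, u; each is a nucleus, giving 4 syllables.
Between /a/ (V1) and /o/ (V2): /md/ splits as /m/ + /d/ (/d/ is the longest suffix that is a licit onset).
Between /o/ (V2) and /o/ (V3): just /p/ — single C goes to the following onset.
Between /o/ (V3) and /u/ (V4): cluster /zmm/ — the longest permitted-onset suffix is /m/; onset = /m/, preceding coda = /zm/.
Putting it together: kam.do.pozm.muft.
Classifying each syllable: /kam/ (closed), /do/ (open), /pozm/ (closed), /muft/ (closed).
Open syllables: 1.

1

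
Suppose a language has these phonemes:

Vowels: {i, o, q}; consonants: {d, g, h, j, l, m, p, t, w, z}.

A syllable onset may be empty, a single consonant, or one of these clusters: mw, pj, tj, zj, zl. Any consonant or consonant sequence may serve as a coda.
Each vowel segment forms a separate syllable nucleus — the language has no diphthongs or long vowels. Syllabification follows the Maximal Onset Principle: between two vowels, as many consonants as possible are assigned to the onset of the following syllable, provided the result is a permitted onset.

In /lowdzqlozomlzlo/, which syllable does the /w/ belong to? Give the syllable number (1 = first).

The vowels are o, q, o, o, o — 5 nuclei, so 5 syllables.
/o…q/ gap (V1→V2): /wdz/; trying suffixes from longest down, /z/ is the first permitted one, so coda /wd/ | onset /z/.
/q…o/ gap (V2→V3): just /l/ — single C goes to the following onset.
/o…o/ gap (V3→V4): just /z/ — single C goes to the following onset.
/o…o/ gap (V4→V5): /mlzl/; trying suffixes from longest down, /zl/ is the first permitted one, so coda /ml/ | onset /zl/.
So the parse is lowd.zq.lo.zoml.zlo.
The /w/ is in the coda of syllable 1 (/lowd/).

1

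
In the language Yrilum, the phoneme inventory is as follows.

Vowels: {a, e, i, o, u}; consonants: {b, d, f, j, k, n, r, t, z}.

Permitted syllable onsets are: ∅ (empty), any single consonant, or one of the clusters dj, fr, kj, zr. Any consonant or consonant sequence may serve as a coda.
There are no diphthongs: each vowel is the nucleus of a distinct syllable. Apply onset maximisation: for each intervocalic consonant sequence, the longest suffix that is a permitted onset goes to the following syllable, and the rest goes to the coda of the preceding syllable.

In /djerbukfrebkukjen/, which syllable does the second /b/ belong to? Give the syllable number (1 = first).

3

Vowels present: e, u, e, u, e; each is a nucleus, giving 5 syllables.
Between /e/ (V1) and /u/ (V2): /rb/ splits as /r/ + /b/ (/b/ is the longest suffix that is a licit onset).
Between /u/ (V2) and /e/ (V3): cluster /kfr/ — the longest permitted-onset suffix is /fr/; onset = /fr/, preceding coda = /k/.
Between /e/ (V3) and /u/ (V4): /bk/ — longest licit onset from the right is /k/, leaving /b/ as coda.
Between /u/ (V4) and /e/ (V5): cluster /kj/ — /kj/ is itself a permitted onset, so the whole cluster goes right; preceding coda = ∅.
Putting it together: djer.buk.freb.ku.kjen.
The second /b/ is in the coda of syllable 3 (/freb/).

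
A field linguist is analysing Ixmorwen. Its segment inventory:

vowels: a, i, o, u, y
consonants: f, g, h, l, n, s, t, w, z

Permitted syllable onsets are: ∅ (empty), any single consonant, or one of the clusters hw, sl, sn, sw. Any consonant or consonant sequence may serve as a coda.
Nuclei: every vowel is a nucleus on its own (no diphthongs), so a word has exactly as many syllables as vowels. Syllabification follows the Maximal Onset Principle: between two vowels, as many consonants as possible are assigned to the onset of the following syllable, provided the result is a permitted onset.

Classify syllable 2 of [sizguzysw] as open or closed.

The vowels are i, u, y — 3 nuclei, so 3 syllables.
σ1/σ2 boundary: cluster /zg/ — the longest permitted-onset suffix is /g/; onset = /g/, preceding coda = /z/.
σ2/σ3 boundary: /z/ → onset of the next syllable (single consonants are always licit onsets).
So the parse is siz.gu.zysw.
Syllable 2 is /gu/; it ends in its nucleus with no coda, so it is open.

open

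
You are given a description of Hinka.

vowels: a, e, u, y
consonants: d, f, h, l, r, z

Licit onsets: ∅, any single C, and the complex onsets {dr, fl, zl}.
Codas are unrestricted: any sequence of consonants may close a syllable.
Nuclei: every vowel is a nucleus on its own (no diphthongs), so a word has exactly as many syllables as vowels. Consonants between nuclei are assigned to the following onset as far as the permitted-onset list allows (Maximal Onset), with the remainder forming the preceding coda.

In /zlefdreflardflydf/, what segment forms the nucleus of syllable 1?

Vowels present: e, e, a, y; each is a nucleus, giving 4 syllables.
The first nucleus (vowel 1 from the left) is /e/.

e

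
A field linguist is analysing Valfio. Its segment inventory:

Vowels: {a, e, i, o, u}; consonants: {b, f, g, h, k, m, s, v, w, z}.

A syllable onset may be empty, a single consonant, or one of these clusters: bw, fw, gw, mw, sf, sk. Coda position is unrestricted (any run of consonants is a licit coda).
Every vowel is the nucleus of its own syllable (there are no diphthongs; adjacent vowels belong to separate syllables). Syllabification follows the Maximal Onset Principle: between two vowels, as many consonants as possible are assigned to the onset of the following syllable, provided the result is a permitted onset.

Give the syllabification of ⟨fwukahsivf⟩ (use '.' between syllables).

fwu.kah.sivf

Nuclei (vowels): u, a, i → 3 syllables.
/u…a/ gap (V1→V2): just /k/ — single C goes to the following onset.
/a…i/ gap (V2→V3): /hs/ splits as /h/ + /s/ (/s/ is the longest suffix that is a licit onset).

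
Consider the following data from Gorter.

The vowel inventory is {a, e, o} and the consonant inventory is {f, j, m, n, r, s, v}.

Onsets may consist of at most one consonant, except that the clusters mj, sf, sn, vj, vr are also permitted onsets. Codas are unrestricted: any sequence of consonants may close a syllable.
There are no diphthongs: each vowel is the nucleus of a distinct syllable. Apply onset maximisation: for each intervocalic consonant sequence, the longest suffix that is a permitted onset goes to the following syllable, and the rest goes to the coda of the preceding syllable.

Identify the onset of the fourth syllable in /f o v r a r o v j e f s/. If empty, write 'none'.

Nuclei (vowels): o, a, o, e → 4 syllables.
V1 /o/ – V2 /a/: cluster /vr/ — /vr/ is itself a permitted onset, so the whole cluster goes right; preceding coda = ∅.
V2 /a/ – V3 /o/: /r/ is a single consonant, so it becomes the next onset.
V3 /o/ – V4 /e/: cluster /vj/ — /vj/ is itself a permitted onset, so the whole cluster goes right; preceding coda = ∅.
Syllabification: fo.vra.ro.vjefs.
Syllable 4 is /vjefs/: onset /vj/, nucleus /e/, coda /fs/.

vj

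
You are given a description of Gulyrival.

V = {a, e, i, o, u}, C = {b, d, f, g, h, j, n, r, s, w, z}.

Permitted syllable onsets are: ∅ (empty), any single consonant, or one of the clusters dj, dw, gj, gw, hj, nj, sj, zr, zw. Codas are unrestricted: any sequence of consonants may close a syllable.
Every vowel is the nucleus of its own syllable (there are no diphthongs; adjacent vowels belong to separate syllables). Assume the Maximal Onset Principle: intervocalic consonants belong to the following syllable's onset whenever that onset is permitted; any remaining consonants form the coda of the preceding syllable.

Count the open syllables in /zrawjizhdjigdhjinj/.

0

Vowels present: a, i, i, i; each is a nucleus, giving 4 syllables.
/a…i/ gap (V1→V2): /wj/ splits as /w/ + /j/ (/j/ is the longest suffix that is a licit onset).
/i…i/ gap (V2→V3): cluster /zhdj/ — the longest permitted-onset suffix is /dj/; onset = /dj/, preceding coda = /zh/.
/i…i/ gap (V3→V4): /gdhj/; trying suffixes from longest down, /hj/ is the first permitted one, so coda /gd/ | onset /hj/.
Syllabification: zraw.jizh.djigd.hjinj.
Classifying each syllable: /zraw/ (closed), /jizh/ (closed), /djigd/ (closed), /hjinj/ (closed).
Open syllables: 0.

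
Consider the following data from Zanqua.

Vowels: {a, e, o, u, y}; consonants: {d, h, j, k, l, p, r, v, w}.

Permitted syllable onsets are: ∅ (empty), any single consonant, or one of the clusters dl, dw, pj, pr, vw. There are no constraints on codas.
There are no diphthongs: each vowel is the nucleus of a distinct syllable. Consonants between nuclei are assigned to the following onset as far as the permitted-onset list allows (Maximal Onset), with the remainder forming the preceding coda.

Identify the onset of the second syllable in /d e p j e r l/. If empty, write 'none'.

pj

Nuclei (vowels): e, e → 2 syllables.
/e…e/ gap (V1→V2): /pj/ is a licit onset in full, so it all attaches to the next syllable.
Putting it together: de.pjerl.
Syllable 2 is /pjerl/: onset /pj/, nucleus /e/, coda /rl/.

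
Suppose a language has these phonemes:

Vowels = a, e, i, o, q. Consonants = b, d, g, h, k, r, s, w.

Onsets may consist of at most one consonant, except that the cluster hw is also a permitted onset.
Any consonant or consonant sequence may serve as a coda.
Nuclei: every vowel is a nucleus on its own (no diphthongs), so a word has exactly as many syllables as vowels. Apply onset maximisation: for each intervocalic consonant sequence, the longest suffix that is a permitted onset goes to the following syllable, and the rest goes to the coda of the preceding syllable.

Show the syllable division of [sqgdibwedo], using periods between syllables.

The vowels are q, i, e, o — 4 nuclei, so 4 syllables.
/q…i/ gap (V1→V2): /gd/ — longest licit onset from the right is /d/, leaving /g/ as coda.
/i…e/ gap (V2→V3): /bw/ splits as /b/ + /w/ (/w/ is the longest suffix that is a licit onset).
/e…o/ gap (V3→V4): just /d/ — single C goes to the following onset.

sqg.dib.we.do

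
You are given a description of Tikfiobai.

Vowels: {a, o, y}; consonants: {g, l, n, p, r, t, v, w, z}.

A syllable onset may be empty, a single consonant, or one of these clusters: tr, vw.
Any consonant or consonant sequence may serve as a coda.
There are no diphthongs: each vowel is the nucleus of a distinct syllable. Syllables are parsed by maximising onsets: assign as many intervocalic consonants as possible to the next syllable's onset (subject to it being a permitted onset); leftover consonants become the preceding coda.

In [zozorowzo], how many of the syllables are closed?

1

Vowels present: o, o, o, o; each is a nucleus, giving 4 syllables.
Between /o/ (V1) and /o/ (V2): /z/ → onset of the next syllable (single consonants are always licit onsets).
Between /o/ (V2) and /o/ (V3): just /r/ — single C goes to the following onset.
Between /o/ (V3) and /o/ (V4): /wz/ splits as /w/ + /z/ (/z/ is the longest suffix that is a licit onset).
So the parse is zo.zo.row.zo.
Classifying each syllable: /zo/ (open), /zo/ (open), /row/ (closed), /zo/ (open).
Closed syllables: 1.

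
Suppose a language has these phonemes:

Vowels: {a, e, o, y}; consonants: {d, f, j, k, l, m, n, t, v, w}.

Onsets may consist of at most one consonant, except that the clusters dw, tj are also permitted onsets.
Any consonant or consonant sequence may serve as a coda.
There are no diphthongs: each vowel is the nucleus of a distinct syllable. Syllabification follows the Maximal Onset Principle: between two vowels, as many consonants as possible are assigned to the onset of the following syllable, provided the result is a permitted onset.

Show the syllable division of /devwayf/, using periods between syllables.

dev.wa.yf

Nuclei (vowels): e, a, y → 3 syllables.
V1 /e/ – V2 /a/: /vw/; trying suffixes from longest down, /w/ is the first permitted one, so coda /v/ | onset /w/.
V2 /a/ – V3 /y/: nothing intervenes; syllable break is V.V.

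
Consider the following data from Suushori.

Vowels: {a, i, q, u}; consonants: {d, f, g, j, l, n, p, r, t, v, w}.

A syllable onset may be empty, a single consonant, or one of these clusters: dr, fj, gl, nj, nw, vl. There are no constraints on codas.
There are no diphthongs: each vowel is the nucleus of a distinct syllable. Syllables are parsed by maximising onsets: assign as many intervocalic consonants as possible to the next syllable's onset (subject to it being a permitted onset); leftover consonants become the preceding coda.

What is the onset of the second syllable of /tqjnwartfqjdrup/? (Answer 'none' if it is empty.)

nw

The vowels are q, a, q, u — 4 nuclei, so 4 syllables.
σ1/σ2 boundary: /jnw/; trying suffixes from longest down, /nw/ is the first permitted one, so coda /j/ | onset /nw/.
σ2/σ3 boundary: /rtf/; trying suffixes from longest down, /f/ is the first permitted one, so coda /rt/ | onset /f/.
σ3/σ4 boundary: /jdr/; trying suffixes from longest down, /dr/ is the first permitted one, so coda /j/ | onset /dr/.
Result: tqj.nwart.fqj.drup.
Syllable 2 is /nwart/: onset /nw/, nucleus /a/, coda /rt/.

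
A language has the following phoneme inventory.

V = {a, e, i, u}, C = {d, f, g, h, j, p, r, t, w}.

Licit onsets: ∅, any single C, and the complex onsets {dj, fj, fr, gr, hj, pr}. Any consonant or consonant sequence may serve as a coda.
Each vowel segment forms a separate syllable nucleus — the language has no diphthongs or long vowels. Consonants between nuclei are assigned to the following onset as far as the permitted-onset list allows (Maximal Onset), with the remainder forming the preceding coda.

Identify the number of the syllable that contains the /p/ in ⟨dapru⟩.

Nuclei (vowels): a, u → 2 syllables.
/a…u/ gap (V1→V2): cluster /pr/ — /pr/ is itself a permitted onset, so the whole cluster goes right; preceding coda = ∅.
Result: da.pru.
The /p/ is in the onset of syllable 2 (/pru/).

2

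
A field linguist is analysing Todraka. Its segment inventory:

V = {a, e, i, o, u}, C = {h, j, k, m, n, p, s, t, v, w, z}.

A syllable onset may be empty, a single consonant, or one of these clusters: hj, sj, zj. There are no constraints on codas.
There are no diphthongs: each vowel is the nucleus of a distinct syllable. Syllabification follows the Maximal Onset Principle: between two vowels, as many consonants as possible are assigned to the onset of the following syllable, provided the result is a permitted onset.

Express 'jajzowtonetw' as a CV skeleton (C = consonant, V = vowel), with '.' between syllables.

Nuclei (vowels): a, o, o, e → 4 syllables.
/a…o/ gap (V1→V2): /jz/ splits as /j/ + /z/ (/z/ is the longest suffix that is a licit onset).
/o…o/ gap (V2→V3): /wt/ — longest licit onset from the right is /t/, leaving /w/ as coda.
/o…e/ gap (V3→V4): /n/ is a single consonant, so it becomes the next onset.
Putting it together: jaj.zow.to.netw.
Mapping each syllable to C/V: /jaj/ → CVC, /zow/ → CVC, /to/ → CV, /netw/ → CVCC.

CVC.CVC.CV.CVCC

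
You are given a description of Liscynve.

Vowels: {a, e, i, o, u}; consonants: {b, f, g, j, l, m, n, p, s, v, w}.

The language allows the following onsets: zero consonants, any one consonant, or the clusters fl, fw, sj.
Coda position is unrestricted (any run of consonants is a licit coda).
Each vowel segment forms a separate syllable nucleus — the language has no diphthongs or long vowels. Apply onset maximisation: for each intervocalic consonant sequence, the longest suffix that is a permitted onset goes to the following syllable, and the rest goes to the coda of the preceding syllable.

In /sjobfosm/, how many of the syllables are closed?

2

Vowels present: o, o; each is a nucleus, giving 2 syllables.
σ1/σ2 boundary: /bf/ splits as /b/ + /f/ (/f/ is the longest suffix that is a licit onset).
Putting it together: sjob.fosm.
Classifying each syllable: /sjob/ (closed), /fosm/ (closed).
Closed syllables: 2.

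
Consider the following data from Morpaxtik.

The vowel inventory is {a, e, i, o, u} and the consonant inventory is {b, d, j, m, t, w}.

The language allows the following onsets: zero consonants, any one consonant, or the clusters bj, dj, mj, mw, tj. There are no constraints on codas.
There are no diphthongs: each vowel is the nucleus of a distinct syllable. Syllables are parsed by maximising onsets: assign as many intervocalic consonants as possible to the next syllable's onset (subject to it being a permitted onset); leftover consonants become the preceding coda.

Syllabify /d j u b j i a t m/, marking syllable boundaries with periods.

dju.bji.atm

The vowels are u, i, a — 3 nuclei, so 3 syllables.
Between /u/ (V1) and /i/ (V2): /bj/ is a licit onset in full, so it all attaches to the next syllable.
Between /i/ (V2) and /a/ (V3): no consonants, so the boundary falls immediately after /i/.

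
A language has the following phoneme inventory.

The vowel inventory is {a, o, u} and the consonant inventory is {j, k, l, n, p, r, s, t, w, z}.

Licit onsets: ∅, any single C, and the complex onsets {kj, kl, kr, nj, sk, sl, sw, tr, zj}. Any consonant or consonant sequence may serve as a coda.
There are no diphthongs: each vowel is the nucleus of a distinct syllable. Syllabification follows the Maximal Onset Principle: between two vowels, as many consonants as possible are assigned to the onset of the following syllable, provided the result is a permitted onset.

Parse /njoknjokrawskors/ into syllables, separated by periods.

The vowels are o, o, a, o — 4 nuclei, so 4 syllables.
/o…o/ gap (V1→V2): cluster /knj/ — the longest permitted-onset suffix is /nj/; onset = /nj/, preceding coda = /k/.
/o…a/ gap (V2→V3): cluster /kr/ — /kr/ is itself a permitted onset, so the whole cluster goes right; preceding coda = ∅.
/a…o/ gap (V3→V4): cluster /wsk/ — the longest permitted-onset suffix is /sk/; onset = /sk/, preceding coda = /w/.

njok.njo.kraw.skors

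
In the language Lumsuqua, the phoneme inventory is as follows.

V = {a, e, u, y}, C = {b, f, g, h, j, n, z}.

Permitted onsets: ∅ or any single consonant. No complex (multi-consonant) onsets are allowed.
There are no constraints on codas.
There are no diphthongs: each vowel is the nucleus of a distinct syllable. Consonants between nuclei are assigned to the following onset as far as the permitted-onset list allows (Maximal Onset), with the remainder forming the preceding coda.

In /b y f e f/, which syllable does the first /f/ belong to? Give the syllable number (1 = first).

2

The vowels are y, e — 2 nuclei, so 2 syllables.
/y…e/ gap (V1→V2): just /f/ — single C goes to the following onset.
Syllabification: by.fef.
The first /f/ is in the onset of syllable 2 (/fef/).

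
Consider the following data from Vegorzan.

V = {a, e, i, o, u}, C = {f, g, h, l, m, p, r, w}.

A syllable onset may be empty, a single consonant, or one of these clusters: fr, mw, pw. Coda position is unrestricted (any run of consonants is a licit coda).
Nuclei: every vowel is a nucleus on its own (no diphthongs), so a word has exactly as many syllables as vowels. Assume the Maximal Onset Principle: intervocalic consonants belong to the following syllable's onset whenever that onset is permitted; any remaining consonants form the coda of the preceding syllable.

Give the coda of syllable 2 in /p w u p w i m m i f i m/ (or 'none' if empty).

The vowels are u, i, i, i — 4 nuclei, so 4 syllables.
Between /u/ (V1) and /i/ (V2): /pw/ is a licit onset in full, so it all attaches to the next syllable.
Between /i/ (V2) and /i/ (V3): /mm/ — longest licit onset from the right is /m/, leaving /m/ as coda.
Between /i/ (V3) and /i/ (V4): just /f/ — single C goes to the following onset.
Syllabification: pwu.pwim.mi.fim.
Syllable 2 is /pwim/: onset /pw/, nucleus /i/, coda /m/.

m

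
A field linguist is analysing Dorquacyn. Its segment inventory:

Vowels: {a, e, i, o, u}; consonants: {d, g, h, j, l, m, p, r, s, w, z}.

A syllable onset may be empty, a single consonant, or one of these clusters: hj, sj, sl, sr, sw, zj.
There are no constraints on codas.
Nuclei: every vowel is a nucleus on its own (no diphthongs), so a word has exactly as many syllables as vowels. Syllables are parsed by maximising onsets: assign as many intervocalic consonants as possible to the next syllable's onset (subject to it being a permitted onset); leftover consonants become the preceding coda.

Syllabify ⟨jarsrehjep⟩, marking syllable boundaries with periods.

jar.sre.hjep

Nuclei (vowels): a, e, e → 3 syllables.
/a…e/ gap (V1→V2): cluster /rsr/ — the longest permitted-onset suffix is /sr/; onset = /sr/, preceding coda = /r/.
/e…e/ gap (V2→V3): cluster /hj/ — /hj/ is itself a permitted onset, so the whole cluster goes right; preceding coda = ∅.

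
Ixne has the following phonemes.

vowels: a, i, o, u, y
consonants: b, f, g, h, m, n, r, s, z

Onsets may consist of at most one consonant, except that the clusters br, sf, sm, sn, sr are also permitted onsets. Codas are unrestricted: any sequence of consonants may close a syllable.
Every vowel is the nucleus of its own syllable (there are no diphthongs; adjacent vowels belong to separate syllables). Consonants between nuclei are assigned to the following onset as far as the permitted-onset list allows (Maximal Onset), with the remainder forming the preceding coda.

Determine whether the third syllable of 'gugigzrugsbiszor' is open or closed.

The vowels are u, i, u, i, o — 5 nuclei, so 5 syllables.
σ1/σ2 boundary: /g/ → onset of the next syllable (single consonants are always licit onsets).
σ2/σ3 boundary: /gzr/; trying suffixes from longest down, /r/ is the first permitted one, so coda /gz/ | onset /r/.
σ3/σ4 boundary: /gsb/ — longest licit onset from the right is /b/, leaving /gs/ as coda.
σ4/σ5 boundary: /sz/ splits as /s/ + /z/ (/z/ is the longest suffix that is a licit onset).
Result: gu.gigz.rugs.bis.zor.
Syllable 3 is /rugs/ with coda /gs/, so it is closed.

closed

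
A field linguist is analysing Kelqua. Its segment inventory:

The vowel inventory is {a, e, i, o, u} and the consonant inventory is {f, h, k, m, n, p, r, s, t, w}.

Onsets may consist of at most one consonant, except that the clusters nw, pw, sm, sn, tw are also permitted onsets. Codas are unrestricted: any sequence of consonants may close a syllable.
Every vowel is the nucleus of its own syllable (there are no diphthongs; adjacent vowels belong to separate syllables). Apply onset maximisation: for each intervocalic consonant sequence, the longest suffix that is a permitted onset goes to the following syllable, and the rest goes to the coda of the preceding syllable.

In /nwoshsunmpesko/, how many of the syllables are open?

The vowels are o, u, e, o — 4 nuclei, so 4 syllables.
V1 /o/ – V2 /u/: /shs/ splits as /sh/ + /s/ (/s/ is the longest suffix that is a licit onset).
V2 /u/ – V3 /e/: /nmp/ — longest licit onset from the right is /p/, leaving /nm/ as coda.
V3 /e/ – V4 /o/: /sk/; trying suffixes from longest down, /k/ is the first permitted one, so coda /s/ | onset /k/.
Syllabification: nwosh.sunm.pes.ko.
Classifying each syllable: /nwosh/ (closed), /sunm/ (closed), /pes/ (closed), /ko/ (open).
Open syllables: 1.

1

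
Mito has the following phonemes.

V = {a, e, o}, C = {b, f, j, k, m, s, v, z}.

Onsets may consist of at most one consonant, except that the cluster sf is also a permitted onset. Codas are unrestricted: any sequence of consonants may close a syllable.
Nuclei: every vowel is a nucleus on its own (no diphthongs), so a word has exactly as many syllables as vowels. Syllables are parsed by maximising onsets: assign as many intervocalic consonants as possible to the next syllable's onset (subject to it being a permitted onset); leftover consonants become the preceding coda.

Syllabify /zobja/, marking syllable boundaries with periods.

zob.ja

Vowels present: o, a; each is a nucleus, giving 2 syllables.
/o…a/ gap (V1→V2): cluster /bj/ — the longest permitted-onset suffix is /j/; onset = /j/, preceding coda = /b/.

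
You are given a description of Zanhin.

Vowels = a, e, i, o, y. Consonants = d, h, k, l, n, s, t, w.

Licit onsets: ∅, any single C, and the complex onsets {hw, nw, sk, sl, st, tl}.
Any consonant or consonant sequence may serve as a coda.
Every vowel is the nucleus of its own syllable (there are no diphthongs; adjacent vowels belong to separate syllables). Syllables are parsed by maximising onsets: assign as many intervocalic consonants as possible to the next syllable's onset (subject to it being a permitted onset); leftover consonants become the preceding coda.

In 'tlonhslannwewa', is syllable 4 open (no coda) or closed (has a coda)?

The vowels are o, a, e, a — 4 nuclei, so 4 syllables.
σ1/σ2 boundary: /nhsl/ — longest licit onset from the right is /sl/, leaving /nh/ as coda.
σ2/σ3 boundary: cluster /nnw/ — the longest permitted-onset suffix is /nw/; onset = /nw/, preceding coda = /n/.
σ3/σ4 boundary: /w/ is a single consonant, so it becomes the next onset.
Syllabification: tlonh.slan.nwe.wa.
Syllable 4 is /wa/; it ends in its nucleus with no coda, so it is open.

open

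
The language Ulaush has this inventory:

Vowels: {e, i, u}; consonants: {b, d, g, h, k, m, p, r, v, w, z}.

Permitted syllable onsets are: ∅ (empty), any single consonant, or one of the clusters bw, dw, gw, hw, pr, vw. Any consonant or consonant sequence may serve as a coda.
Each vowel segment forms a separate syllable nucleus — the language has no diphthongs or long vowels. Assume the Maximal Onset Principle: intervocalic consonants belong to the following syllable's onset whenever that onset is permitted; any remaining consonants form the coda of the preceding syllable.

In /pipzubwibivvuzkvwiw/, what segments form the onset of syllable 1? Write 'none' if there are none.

p

Vowels present: i, u, i, i, u, i; each is a nucleus, giving 6 syllables.
/i…u/ gap (V1→V2): cluster /pz/ — the longest permitted-onset suffix is /z/; onset = /z/, preceding coda = /p/.
/u…i/ gap (V2→V3): cluster /bw/ — /bw/ is itself a permitted onset, so the whole cluster goes right; preceding coda = ∅.
/i…i/ gap (V3→V4): /b/ is a single consonant, so it becomes the next onset.
/i…u/ gap (V4→V5): /vv/ — longest licit onset from the right is /v/, leaving /v/ as coda.
/u…i/ gap (V5→V6): /zkvw/; trying suffixes from longest down, /vw/ is the first permitted one, so coda /zk/ | onset /vw/.
So the parse is pip.zu.bwi.biv.vuzk.vwiw.
Syllable 1 is /pip/: onset /p/, nucleus /i/, coda /p/.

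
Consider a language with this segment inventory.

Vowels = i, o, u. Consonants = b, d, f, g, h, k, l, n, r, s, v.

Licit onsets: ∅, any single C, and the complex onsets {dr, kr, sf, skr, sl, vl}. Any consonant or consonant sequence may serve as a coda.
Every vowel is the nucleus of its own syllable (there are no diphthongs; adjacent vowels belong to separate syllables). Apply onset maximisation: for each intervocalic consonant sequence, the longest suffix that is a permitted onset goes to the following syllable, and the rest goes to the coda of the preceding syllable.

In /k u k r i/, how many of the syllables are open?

The vowels are u, i — 2 nuclei, so 2 syllables.
V1 /u/ – V2 /i/: /kr/ — entire cluster is a permitted onset → onset /kr/, coda ∅.
So the parse is ku.kri.
Classifying each syllable: /ku/ (open), /kri/ (open).
Open syllables: 2.

2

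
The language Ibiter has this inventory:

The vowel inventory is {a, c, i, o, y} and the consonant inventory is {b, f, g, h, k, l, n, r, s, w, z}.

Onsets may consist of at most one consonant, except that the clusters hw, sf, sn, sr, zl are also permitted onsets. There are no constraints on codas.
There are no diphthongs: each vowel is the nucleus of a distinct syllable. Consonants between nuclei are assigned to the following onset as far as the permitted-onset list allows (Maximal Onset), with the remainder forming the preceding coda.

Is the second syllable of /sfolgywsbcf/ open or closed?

closed

Nuclei (vowels): o, y, c → 3 syllables.
σ1/σ2 boundary: /lg/ splits as /l/ + /g/ (/g/ is the longest suffix that is a licit onset).
σ2/σ3 boundary: /wsb/; trying suffixes from longest down, /b/ is the first permitted one, so coda /ws/ | onset /b/.
Syllabification: sfol.gyws.bcf.
Syllable 2 is /gyws/ with coda /ws/, so it is closed.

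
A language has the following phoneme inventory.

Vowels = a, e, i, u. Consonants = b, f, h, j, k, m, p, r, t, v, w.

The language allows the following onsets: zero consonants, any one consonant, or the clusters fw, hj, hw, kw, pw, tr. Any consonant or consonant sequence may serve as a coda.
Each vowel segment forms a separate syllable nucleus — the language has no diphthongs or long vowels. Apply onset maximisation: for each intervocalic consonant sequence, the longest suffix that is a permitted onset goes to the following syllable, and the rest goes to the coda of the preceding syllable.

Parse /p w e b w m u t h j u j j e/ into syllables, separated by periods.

The vowels are e, u, u, e — 4 nuclei, so 4 syllables.
Between /e/ (V1) and /u/ (V2): cluster /bwm/ — the longest permitted-onset suffix is /m/; onset = /m/, preceding coda = /bw/.
Between /u/ (V2) and /u/ (V3): /thj/ — longest licit onset from the right is /hj/, leaving /t/ as coda.
Between /u/ (V3) and /e/ (V4): /jj/; trying suffixes from longest down, /j/ is the first permitted one, so coda /j/ | onset /j/.

pwebw.mut.hjuj.je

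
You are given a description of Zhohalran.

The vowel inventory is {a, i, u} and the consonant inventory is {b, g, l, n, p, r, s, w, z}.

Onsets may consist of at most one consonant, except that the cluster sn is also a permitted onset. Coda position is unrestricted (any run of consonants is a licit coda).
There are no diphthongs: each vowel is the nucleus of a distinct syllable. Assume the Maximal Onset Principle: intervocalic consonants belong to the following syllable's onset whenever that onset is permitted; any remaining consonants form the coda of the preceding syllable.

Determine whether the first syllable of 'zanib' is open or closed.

Nuclei (vowels): a, i → 2 syllables.
/a…i/ gap (V1→V2): /n/ → onset of the next syllable (single consonants are always licit onsets).
Syllabification: za.nib.
Syllable 1 is /za/; it ends in its nucleus with no coda, so it is open.

open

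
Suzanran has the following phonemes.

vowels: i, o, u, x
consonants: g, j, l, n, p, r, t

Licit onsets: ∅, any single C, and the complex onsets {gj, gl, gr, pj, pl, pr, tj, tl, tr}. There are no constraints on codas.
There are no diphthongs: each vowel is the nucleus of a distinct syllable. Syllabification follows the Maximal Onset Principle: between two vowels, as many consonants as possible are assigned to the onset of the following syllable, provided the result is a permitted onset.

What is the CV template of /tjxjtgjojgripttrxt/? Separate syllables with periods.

CCVCC.CCVC.CCVCC.CCVC

Nuclei (vowels): x, o, i, x → 4 syllables.
σ1/σ2 boundary: /jtgj/; trying suffixes from longest down, /gj/ is the first permitted one, so coda /jt/ | onset /gj/.
σ2/σ3 boundary: /jgr/ — longest licit onset from the right is /gr/, leaving /j/ as coda.
σ3/σ4 boundary: /pttr/; trying suffixes from longest down, /tr/ is the first permitted one, so coda /pt/ | onset /tr/.
Syllabification: tjxjt.gjoj.gript.trxt.
Mapping each syllable to C/V: /tjxjt/ → CCVCC, /gjoj/ → CCVC, /gript/ → CCVCC, /trxt/ → CCVC.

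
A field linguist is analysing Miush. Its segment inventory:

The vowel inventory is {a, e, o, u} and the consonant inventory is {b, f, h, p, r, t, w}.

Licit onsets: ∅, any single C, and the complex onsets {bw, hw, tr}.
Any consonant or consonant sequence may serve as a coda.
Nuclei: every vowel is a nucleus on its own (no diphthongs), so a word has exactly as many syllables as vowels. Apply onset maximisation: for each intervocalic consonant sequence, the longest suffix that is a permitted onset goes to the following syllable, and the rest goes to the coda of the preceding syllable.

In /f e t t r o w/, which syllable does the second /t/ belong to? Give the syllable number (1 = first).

2

Vowels present: e, o; each is a nucleus, giving 2 syllables.
Between /e/ (V1) and /o/ (V2): /ttr/ — longest licit onset from the right is /tr/, leaving /t/ as coda.
So the parse is fet.trow.
The second /t/ is in the onset of syllable 2 (/trow/).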